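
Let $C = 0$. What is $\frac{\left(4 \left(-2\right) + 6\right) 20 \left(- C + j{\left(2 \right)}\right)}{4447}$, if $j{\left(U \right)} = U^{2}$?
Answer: $- \frac{160}{4447} \approx -0.035979$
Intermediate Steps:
$\frac{\left(4 \left(-2\right) + 6\right) 20 \left(- C + j{\left(2 \right)}\right)}{4447} = \frac{\left(4 \left(-2\right) + 6\right) 20 \left(\left(-1\right) 0 + 2^{2}\right)}{4447} = \left(-8 + 6\right) 20 \left(0 + 4\right) \frac{1}{4447} = \left(-2\right) 20 \cdot 4 \cdot \frac{1}{4447} = \left(-40\right) 4 \cdot \frac{1}{4447} = \left(-160\right) \frac{1}{4447} = - \frac{160}{4447}$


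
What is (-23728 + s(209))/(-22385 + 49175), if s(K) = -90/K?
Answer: -2479621/2799555 ≈ -0.88572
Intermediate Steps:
(-23728 + s(209))/(-22385 + 49175) = (-23728 - 90/209)/(-22385 + 49175) = (-23728 - 90*1/209)/26790 = (-23728 - 90/209)*(1/26790) = -4959242/209*1/26790 = -2479621/2799555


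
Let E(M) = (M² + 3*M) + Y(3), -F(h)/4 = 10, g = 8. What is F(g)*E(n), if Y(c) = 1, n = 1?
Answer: -200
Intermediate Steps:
F(h) = -40 (F(h) = -4*10 = -40)
E(M) = 1 + M² + 3*M (E(M) = (M² + 3*M) + 1 = 1 + M² + 3*M)
F(g)*E(n) = -40*(1 + 1² + 3*1) = -40*(1 + 1 + 3) = -40*5 = -200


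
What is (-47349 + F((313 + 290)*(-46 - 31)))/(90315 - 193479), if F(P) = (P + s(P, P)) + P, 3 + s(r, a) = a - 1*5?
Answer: 93325/51582 ≈ 1.8093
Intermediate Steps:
s(r, a) = -8 + a (s(r, a) = -3 + (a - 1*5) = -3 + (a - 5) = -3 + (-5 + a) = -8 + a)
F(P) = -8 + 3*P (F(P) = (P + (-8 + P)) + P = (-8 + 2*P) + P = -8 + 3*P)
(-47349 + F((313 + 290)*(-46 - 31)))/(90315 - 193479) = (-47349 + (-8 + 3*((313 + 290)*(-46 - 31))))/(90315 - 193479) = (-47349 + (-8 + 3*(603*(-77))))/(-103164) = (-47349 + (-8 + 3*(-46431)))*(-1/103164) = (-47349 + (-8 - 139293))*(-1/103164) = (-47349 - 139301)*(-1/103164) = -186650*(-1/103164) = 93325/51582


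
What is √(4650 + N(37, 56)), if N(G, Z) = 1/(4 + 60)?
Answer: √297601/8 ≈ 68.191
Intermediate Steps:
N(G, Z) = 1/64
√(4650 + N(37, 56)) = √(4650 + 1/64) = √(297601/64) = √297601/8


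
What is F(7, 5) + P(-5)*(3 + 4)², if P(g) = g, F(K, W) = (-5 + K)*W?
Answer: -235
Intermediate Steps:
F(K, W) = W*(-5 + K)
F(7, 5) + P(-5)*(3 + 4)² = 5*(-5 + 7) - 5*(3 + 4)² = 5*2 - 5*7² = 10 - 5*49 = 10 - 245 = -235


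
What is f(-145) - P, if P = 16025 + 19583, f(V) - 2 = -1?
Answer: -35607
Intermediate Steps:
f(V) = 1 (f(V) = 2 - 1 = 1)
P = 35608
f(-145) - P = 1 - 1*35608 = 1 - 35608 = -35607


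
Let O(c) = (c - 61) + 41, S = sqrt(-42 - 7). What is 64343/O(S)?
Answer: -1286860/449 - 450401*I/449 ≈ -2866.1 - 1003.1*I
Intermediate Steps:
S = 7*I (S = sqrt(-49) = 7*I ≈ 7.0*I)
O(c) = -20 + c (O(c) = (-61 + c) + 41 = -20 + c)
64343/O(S) = 64343/(-20 + 7*I) = 64343*((-20 - 7*I)/449) = 64343*(-20 - 7*I)/449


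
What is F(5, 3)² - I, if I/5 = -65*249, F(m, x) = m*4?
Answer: 81325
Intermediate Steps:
F(m, x) = 4*m
I = -80925 (I = 5*(-65*249) = 5*(-16185) = -80925)
F(5, 3)² - I = (4*5)² - 1*(-80925) = 20² + 80925 = 400 + 80925 = 81325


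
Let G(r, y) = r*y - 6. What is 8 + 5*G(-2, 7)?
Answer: -92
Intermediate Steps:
G(r, y) = -6 + r*y
8 + 5*G(-2, 7) = 8 + 5*(-6 - 2*7) = 8 + 5*(-6 - 14) = 8 + 5*(-20) = 8 - 100 = -92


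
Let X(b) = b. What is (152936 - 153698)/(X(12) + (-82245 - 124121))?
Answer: 381/103177 ≈ 0.0036927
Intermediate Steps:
(152936 - 153698)/(X(12) + (-82245 - 124121)) = (152936 - 153698)/(12 + (-82245 - 124121)) = -762/(12 - 206366) = -762/(-206354) = -762*(-1/206354) = 381/103177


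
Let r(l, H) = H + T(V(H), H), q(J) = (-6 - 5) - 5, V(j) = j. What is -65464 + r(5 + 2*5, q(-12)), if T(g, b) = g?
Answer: -65496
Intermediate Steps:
q(J) = -16 (q(J) = -11 - 5 = -16)
r(l, H) = 2*H (r(l, H) = H + H = 2*H)
-65464 + r(5 + 2*5, q(-12)) = -65464 + 2*(-16) = -65464 - 32 = -65496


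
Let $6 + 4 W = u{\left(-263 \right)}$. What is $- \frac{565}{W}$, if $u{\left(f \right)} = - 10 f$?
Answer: $- \frac{565}{656} \approx -0.86128$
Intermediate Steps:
$W = 656$ ($W = - \frac{3}{2} + \frac{\left(-10\right) \left(-263\right)}{4} = - \frac{3}{2} + \frac{1}{4} \cdot 2630 = - \frac{3}{2} + \frac{1315}{2} = 656$)
$- \frac{565}{W} = - \frac{565}{656}$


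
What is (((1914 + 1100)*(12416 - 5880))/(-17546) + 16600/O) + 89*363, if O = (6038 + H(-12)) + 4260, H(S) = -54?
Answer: 700673658549/22467653 ≈ 31186.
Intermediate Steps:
O = 10244 (O = (6038 - 54) + 4260 = 5984 + 4260 = 10244)
(((1914 + 1100)*(12416 - 5880))/(-17546) + 16600/O) + 89*363 = (((1914 + 1100)*(12416 - 5880))/(-17546) + 16600/10244) + 89*363 = ((3014*6536)*(-1/17546) + 16600*(1/10244)) + 32307 = (19699504*(-1/17546) + 4150/2561) + 32307 = (-9849752/8773 + 4150/2561) + 32307 = -25188806922/22467653 + 32307 = 700673658549/22467653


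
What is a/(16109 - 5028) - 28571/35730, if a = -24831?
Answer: -1203806881/395924130 ≈ -3.0405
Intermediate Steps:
a/(16109 - 5028) - 28571/35730 = -24831/(16109 - 5028) - 28571/35730 = -24831/11081 - 28571*1/35730 = -24831*1/11081 - 28571/35730 = -24831/11081 - 28571/35730 = -1203806881/395924130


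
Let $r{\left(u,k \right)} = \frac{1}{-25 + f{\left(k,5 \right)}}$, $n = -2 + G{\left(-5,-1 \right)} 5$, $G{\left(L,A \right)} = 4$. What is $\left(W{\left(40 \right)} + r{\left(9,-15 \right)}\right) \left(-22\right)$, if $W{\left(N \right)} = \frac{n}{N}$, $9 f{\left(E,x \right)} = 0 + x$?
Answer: $-9$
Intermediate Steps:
$f{\left(E,x \right)} = \frac{x}{9}$ ($f{\left(E,x \right)} = \frac{0 + x}{9} = \frac{x}{9}$)
$n = 18$ ($n = -2 + 4 \cdot 5 = -2 + 20 = 18$)
$W{\left(N \right)} = \frac{18}{N}$
$r{\left(u,k \right)} = - \frac{9}{220}$ ($r{\left(u,k \right)} = \frac{1}{-25 + \frac{1}{9} \cdot 5} = \frac{1}{-25 + \frac{5}{9}} = \frac{1}{- \frac{220}{9}} = - \frac{9}{220}$)
$\left(W{\left(40 \right)} + r{\left(9,-15 \right)}\right) \left(-22\right) = \left(\frac{18}{40} - \frac{9}{220}\right) \left(-22\right) = \left(18 \cdot \frac{1}{40} - \frac{9}{220}\right) \left(-22\right) = \left(\frac{9}{20} - \frac{9}{220}\right) \left(-22\right) = \frac{9}{22} \left(-22\right) = -9$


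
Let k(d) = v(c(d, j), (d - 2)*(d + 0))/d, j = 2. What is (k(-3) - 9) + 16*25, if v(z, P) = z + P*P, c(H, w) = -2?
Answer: 950/3 ≈ 316.67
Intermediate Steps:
v(z, P) = z + P**2
k(d) = (-2 + d**2*(-2 + d)**2)/d (k(d) = (-2 + ((d - 2)*(d + 0))**2)/d = (-2 + ((-2 + d)*d)**2)/d = (-2 + (d*(-2 + d))**2)/d = (-2 + d**2*(-2 + d)**2)/d)
(k(-3) - 9) + 16*25 = ((-2/(-3) - 3*(-2 - 3)**2) - 9) + 16*25 = ((-2*(-1/3) - 3*(-5)**2) - 9) + 400 = ((2/3 - 3*25) - 9) + 400 = ((2/3 - 75) - 9) + 400 = (-223/3 - 9) + 400 = -250/3 + 400 = 950/3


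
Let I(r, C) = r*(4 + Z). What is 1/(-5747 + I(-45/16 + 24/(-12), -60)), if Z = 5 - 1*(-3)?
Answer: -4/23219 ≈ -0.00017227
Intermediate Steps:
Z = 8 (Z = 5 + 3 = 8)
I(r, C) = 12*r (I(r, C) = r*(4 + 8) = r*12 = 12*r)
1/(-5747 + I(-45/16 + 24/(-12), -60)) = 1/(-5747 + 12*(-45/16 + 24/(-12))) = 1/(-5747 + 12*(-45*1/16 + 24*(-1/12))) = 1/(-5747 + 12*(-45/16 - 2)) = 1/(-5747 + 12*(-77/16)) = 1/(-5747 - 231/4) = 1/(-23219/4) = -4/23219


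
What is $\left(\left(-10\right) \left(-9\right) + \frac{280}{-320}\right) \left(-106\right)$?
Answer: $- \frac{37789}{4} \approx -9447.3$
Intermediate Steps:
$\left(\left(-10\right) \left(-9\right) + \frac{280}{-320}\right) \left(-106\right) = \left(90 + 280 \left(- \frac{1}{320}\right)\right) \left(-106\right) = \left(90 - \frac{7}{8}\right) \left(-106\right) = \frac{713}{8} \left(-106\right) = - \frac{37789}{4}$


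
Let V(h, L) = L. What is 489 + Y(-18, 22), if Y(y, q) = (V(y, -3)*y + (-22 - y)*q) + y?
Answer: 437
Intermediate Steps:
Y(y, q) = -2*y + q*(-22 - y) (Y(y, q) = (-3*y + (-22 - y)*q) + y = (-3*y + q*(-22 - y)) + y = -2*y + q*(-22 - y))
489 + Y(-18, 22) = 489 + (-22*22 - 2*(-18) - 1*22*(-18)) = 489 + (-484 + 36 + 396) = 489 - 52 = 437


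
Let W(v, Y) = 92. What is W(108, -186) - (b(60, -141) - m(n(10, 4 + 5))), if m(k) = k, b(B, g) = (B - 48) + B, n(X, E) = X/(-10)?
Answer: 19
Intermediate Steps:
n(X, E) = -X/10 (n(X, E) = X*(-⅒) = -X/10)
b(B, g) = -48 + 2*B (b(B, g) = (-48 + B) + B = -48 + 2*B)
W(108, -186) - (b(60, -141) - m(n(10, 4 + 5))) = 92 - ((-48 + 2*60) - (-1)*10/10) = 92 - ((-48 + 120) - 1*(-1)) = 92 - (72 + 1) = 92 - 1*73 = 92 - 73 = 19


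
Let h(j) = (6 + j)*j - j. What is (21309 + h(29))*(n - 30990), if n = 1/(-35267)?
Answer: -24366747959645/35267 ≈ -6.9092e+8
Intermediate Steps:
n = -1/35267 ≈ -2.8355e-5
h(j) = -j + j*(6 + j) (h(j) = j*(6 + j) - j = -j + j*(6 + j))
(21309 + h(29))*(n - 30990) = (21309 + 29*(5 + 29))*(-1/35267 - 30990) = (21309 + 29*34)*(-1092924331/35267) = (21309 + 986)*(-1092924331/35267) = 22295*(-1092924331/35267) = -24366747959645/35267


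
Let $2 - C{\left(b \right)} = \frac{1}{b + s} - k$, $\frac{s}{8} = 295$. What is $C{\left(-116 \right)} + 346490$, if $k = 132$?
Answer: $\frac{777824255}{2244} \approx 3.4662 \cdot 10^{5}$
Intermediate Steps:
$s = 2360$ ($s = 8 \cdot 295 = 2360$)
$C{\left(b \right)} = 134 - \frac{1}{2360 + b}$ ($C{\left(b \right)} = 2 - \left(\frac{1}{b + 2360} - 132\right) = 2 - \left(\frac{1}{2360 + b} - 132\right) = 2 - \left(-132 + \frac{1}{2360 + b}\right) = 2 + \left(132 - \frac{1}{2360 + b}\right) = 134 - \frac{1}{2360 + b}$)
$C{\left(-116 \right)} + 346490 = \frac{316239 + 134 \left(-116\right)}{2360 - 116} + 346490 = \frac{316239 - 15544}{2244} + 346490 = \frac{1}{2244} \cdot 300695 + 346490 = \frac{300695}{2244} + 346490 = \frac{777824255}{2244}$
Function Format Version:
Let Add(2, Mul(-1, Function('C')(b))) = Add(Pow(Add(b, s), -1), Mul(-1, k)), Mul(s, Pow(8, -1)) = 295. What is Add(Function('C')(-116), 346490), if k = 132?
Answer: Rational(777824255, 2244) ≈ 3.4662e+5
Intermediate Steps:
s = 2360 (s = Mul(8, 295) = 2360)
Function('C')(b) = Add(134, Mul(-1, Pow(Add(2360, b), -1))) (Function('C')(b) = Add(2, Mul(-1, Add(Pow(Add(b, 2360), -1), Mul(-1, 132)))) = Add(2, Mul(-1, Add(Pow(Add(2360, b), -1), -132))) = Add(2, Mul(-1, Add(-132, Pow(Add(2360, b), -1)))) = Add(2, Add(132, Mul(-1, Pow(Add(2360, b), -1)))) = Add(134, Mul(-1, Pow(Add(2360, b), -1))))
Add(Function('C')(-116), 346490) = Add(Mul(Pow(Add(2360, -116), -1), Add(316239, Mul(134, -116))), 346490) = Add(Mul(Pow(2244, -1), Add(316239, -15544)), 346490) = Add(Mul(Rational(1, 2244), 300695), 346490) = Add(Rational(300695, 2244), 346490) = Rational(777824255, 2244)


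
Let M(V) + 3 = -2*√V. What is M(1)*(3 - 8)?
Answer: 25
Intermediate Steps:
M(V) = -3 - 2*√V
M(1)*(3 - 8) = (-3 - 2*√1)*(3 - 8) = (-3 - 2*1)*(-5) = (-3 - 2)*(-5) = -5*(-5) = 25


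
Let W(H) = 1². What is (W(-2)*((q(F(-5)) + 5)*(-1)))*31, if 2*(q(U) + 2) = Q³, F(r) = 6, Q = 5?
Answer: -4061/2 ≈ -2030.5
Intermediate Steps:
W(H) = 1
q(U) = 121/2 (q(U) = -2 + (½)*5³ = -2 + (½)*125 = -2 + 125/2 = 121/2)
(W(-2)*((q(F(-5)) + 5)*(-1)))*31 = (1*((121/2 + 5)*(-1)))*31 = (1*((131/2)*(-1)))*31 = (1*(-131/2))*31 = -131/2*31 = -4061/2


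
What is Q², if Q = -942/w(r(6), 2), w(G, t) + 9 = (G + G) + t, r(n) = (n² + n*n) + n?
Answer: 887364/22201 ≈ 39.970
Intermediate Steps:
r(n) = n + 2*n² (r(n) = (n² + n²) + n = 2*n² + n = n + 2*n²)
w(G, t) = -9 + t + 2*G (w(G, t) = -9 + ((G + G) + t) = -9 + (2*G + t) = -9 + (t + 2*G) = -9 + t + 2*G)
Q = -942/149 (Q = -942/(-9 + 2 + 2*(6*(1 + 2*6))) = -942/(-9 + 2 + 2*(6*(1 + 12))) = -942/(-9 + 2 + 2*(6*13)) = -942/(-9 + 2 + 2*78) = -942/(-9 + 2 + 156) = -942/149 ≈ -6.3222)
Q² = (-942/149)² = 887364/22201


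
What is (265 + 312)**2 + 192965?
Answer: 525894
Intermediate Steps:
(265 + 312)**2 + 192965 = 577**2 + 192965 = 332929 + 192965 = 525894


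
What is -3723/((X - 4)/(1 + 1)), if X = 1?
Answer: 2482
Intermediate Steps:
-3723/((X - 4)/(1 + 1)) = -3723/((1 - 4)/(1 + 1)) = -3723/(-3/2) = -2/3*(-3723) = 2482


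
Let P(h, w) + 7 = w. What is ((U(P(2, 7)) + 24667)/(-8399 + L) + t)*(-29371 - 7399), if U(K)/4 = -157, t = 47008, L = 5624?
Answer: -319710641998/185 ≈ -1.7282e+9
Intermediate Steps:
P(h, w) = -7 + w
U(K) = -628 (U(K) = 4*(-157) = -628)
((U(P(2, 7)) + 24667)/(-8399 + L) + t)*(-29371 - 7399) = ((-628 + 24667)/(-8399 + 5624) + 47008)*(-29371 - 7399) = (24039/(-2775) + 47008)*(-36770) = (24039*(-1/2775) + 47008)*(-36770) = (-8013/925 + 47008)*(-36770) = (43474387/925)*(-36770) = -319710641998/185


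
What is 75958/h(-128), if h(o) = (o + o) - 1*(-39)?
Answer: -75958/217 ≈ -350.04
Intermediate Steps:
h(o) = 39 + 2*o (h(o) = 2*o + 39 = 39 + 2*o)
75958/h(-128) = 75958/(39 + 2*(-128)) = 75958/(39 - 256) = 75958/(-217) = 75958*(-1/217) = -75958/217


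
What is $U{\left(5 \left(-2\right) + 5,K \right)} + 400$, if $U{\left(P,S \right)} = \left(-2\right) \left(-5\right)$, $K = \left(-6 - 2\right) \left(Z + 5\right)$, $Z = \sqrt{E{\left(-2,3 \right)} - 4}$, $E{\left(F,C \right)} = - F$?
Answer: $410$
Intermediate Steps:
$Z = i \sqrt{2}$ ($Z = \sqrt{\left(-1\right) \left(-2\right) - 4} = \sqrt{2 - 4} = \sqrt{-2} = i \sqrt{2} \approx 1.4142 i$)
$K = -40 - 8 i \sqrt{2}$ ($K = \left(-6 - 2\right) \left(i \sqrt{2} + 5\right) = - 8 \left(5 + i \sqrt{2}\right) = -40 - 8 i \sqrt{2} \approx -40.0 - 11.314 i$)
$U{\left(P,S \right)} = 10$
$U{\left(5 \left(-2\right) + 5,K \right)} + 400 = 10 + 400 = 410$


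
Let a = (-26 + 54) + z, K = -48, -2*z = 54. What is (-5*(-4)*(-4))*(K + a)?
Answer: 3760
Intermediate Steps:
z = -27 (z = -½*54 = -27)
a = 1 (a = (-26 + 54) - 27 = 28 - 27 = 1)
(-5*(-4)*(-4))*(K + a) = (-5*(-4)*(-4))*(-48 + 1) = (20*(-4))*(-47) = -80*(-47) = 3760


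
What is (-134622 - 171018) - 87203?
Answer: -392843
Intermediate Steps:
(-134622 - 171018) - 87203 = -305640 - 87203 = -392843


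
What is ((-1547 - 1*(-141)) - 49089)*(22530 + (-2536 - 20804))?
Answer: 40900950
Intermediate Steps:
((-1547 - 1*(-141)) - 49089)*(22530 + (-2536 - 20804)) = ((-1547 + 141) - 49089)*(22530 - 23340) = (-1406 - 49089)*(-810) = -50495*(-810) = 40900950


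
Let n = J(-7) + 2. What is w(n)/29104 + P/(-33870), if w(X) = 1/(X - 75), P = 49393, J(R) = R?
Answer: -11500274363/7886019840 ≈ -1.4583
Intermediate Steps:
n = -5 (n = -7 + 2 = -5)
w(X) = 1/(-75 + X)
w(n)/29104 + P/(-33870) = 1/(-75 - 5*29104) + 49393/(-33870) = (1/29104)/(-80) + 49393*(-1/33870) = -1/80*1/29104 - 49393/33870 = -1/2328320 - 49393/33870 = -11500274363/7886019840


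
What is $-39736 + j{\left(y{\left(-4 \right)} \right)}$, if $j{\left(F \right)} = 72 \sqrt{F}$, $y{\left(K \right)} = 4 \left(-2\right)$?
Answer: $-39736 + 144 i \sqrt{2} \approx -39736.0 + 203.65 i$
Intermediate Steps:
$y{\left(K \right)} = -8$
$-39736 + j{\left(y{\left(-4 \right)} \right)} = -39736 + 72 \sqrt{-8} = -39736 + 72 \cdot 2 i \sqrt{2} = -39736 + 144 i \sqrt{2}$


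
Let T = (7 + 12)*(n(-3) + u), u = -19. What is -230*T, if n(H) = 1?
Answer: 78660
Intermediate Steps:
T = -342 (T = (7 + 12)*(1 - 19) = 19*(-18) = -342)
-230*T = -230*(-342) = 78660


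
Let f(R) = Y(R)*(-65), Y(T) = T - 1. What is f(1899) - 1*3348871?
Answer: -3472241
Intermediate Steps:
Y(T) = -1 + T
f(R) = 65 - 65*R (f(R) = (-1 + R)*(-65) = 65 - 65*R)
f(1899) - 1*3348871 = (65 - 65*1899) - 1*3348871 = (65 - 123435) - 3348871 = -123370 - 3348871 = -3472241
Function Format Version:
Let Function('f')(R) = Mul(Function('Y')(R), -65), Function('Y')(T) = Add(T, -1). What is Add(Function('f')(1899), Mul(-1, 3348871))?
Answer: -3472241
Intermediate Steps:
Function('Y')(T) = Add(-1, T)
Function('f')(R) = Add(65, Mul(-65, R)) (Function('f')(R) = Mul(Add(-1, R), -65) = Add(65, Mul(-65, R)))
Add(Function('f')(1899), Mul(-1, 3348871)) = Add(Add(65, Mul(-65, 1899)), Mul(-1, 3348871)) = Add(Add(65, -123435), -3348871) = Add(-123370, -3348871) = -3472241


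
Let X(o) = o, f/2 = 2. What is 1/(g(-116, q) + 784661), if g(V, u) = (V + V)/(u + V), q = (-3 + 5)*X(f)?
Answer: 27/21185905 ≈ 1.2744e-6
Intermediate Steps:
f = 4 (f = 2*2 = 4)
q = 8 (q = (-3 + 5)*4 = 2*4 = 8)
g(V, u) = 2*V/(V + u) (g(V, u) = (2*V)/(V + u) = 2*V/(V + u))
1/(g(-116, q) + 784661) = 1/(2*(-116)/(-116 + 8) + 784661) = 1/(2*(-116)/(-108) + 784661) = 1/(2*(-116)*(-1/108) + 784661) = 1/(58/27 + 784661) = 1/(21185905/27) = 27/21185905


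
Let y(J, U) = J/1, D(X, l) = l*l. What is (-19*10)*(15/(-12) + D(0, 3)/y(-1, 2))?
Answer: 3895/2 ≈ 1947.5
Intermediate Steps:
D(X, l) = l**2
y(J, U) = J (y(J, U) = J*1 = J)
(-19*10)*(15/(-12) + D(0, 3)/y(-1, 2)) = (-19*10)*(15/(-12) + 3**2/(-1)) = -190*(15*(-1/12) + 9*(-1)) = -190*(-5/4 - 9) = -190*(-41/4) = 3895/2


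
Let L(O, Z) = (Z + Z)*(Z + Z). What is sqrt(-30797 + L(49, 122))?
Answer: sqrt(28739) ≈ 169.53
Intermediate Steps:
L(O, Z) = 4*Z**2 (L(O, Z) = (2*Z)*(2*Z) = 4*Z**2)
sqrt(-30797 + L(49, 122)) = sqrt(-30797 + 4*122**2) = sqrt(-30797 + 4*14884) = sqrt(-30797 + 59536) = sqrt(28739)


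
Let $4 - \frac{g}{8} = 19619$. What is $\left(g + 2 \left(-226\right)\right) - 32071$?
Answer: $-189443$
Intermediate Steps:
$g = -156920$ ($g = 32 - 156952 = -156920$)
$\left(g + 2 \left(-226\right)\right) - 32071 = \left(-156920 + 2 \left(-226\right)\right) - 32071 = \left(-156920 - 452\right) - 32071 = -157372 - 32071 = -189443$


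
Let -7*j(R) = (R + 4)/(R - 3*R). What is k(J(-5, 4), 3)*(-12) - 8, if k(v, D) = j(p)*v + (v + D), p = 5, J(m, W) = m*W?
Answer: 1588/7 ≈ 226.86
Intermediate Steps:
J(m, W) = W*m
j(R) = (4 + R)/(14*R) (j(R) = -(R + 4)/(7*(R - 3*R)) = -(4 + R)/(7*((-2*R))) = -(4 + R)*(-1/(2*R))/7 = -(-1)*(4 + R)/(14*R) = (4 + R)/(14*R))
k(v, D) = D + 79*v/70 (k(v, D) = ((1/14)*(4 + 5)/5)*v + (v + D) = ((1/14)*(⅕)*9)*v + (D + v) = 9*v/70 + (D + v) = D + 79*v/70)
k(J(-5, 4), 3)*(-12) - 8 = (3 + 79*(4*(-5))/70)*(-12) - 8 = (3 + (79/70)*(-20))*(-12) - 8 = (3 - 158/7)*(-12) - 8 = -137/7*(-12) - 8 = 1644/7 - 8 = 1588/7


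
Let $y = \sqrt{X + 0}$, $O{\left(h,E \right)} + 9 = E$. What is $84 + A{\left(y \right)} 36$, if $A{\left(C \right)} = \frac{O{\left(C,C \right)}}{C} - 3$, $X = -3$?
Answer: $12 + 108 i \sqrt{3} \approx 12.0 + 187.06 i$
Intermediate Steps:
$O{\left(h,E \right)} = -9 + E$
$y = i \sqrt{3}$ ($y = \sqrt{-3 + 0} = \sqrt{-3} = i \sqrt{3} \approx 1.732 i$)
$A{\left(C \right)} = -3 + \frac{-9 + C}{C}$ ($A{\left(C \right)} = \frac{-9 + C}{C} - 3 = -3 + \frac{-9 + C}{C}$)
$84 + A{\left(y \right)} 36 = 84 + \left(-2 - \frac{9}{i \sqrt{3}}\right) 36 = 84 + \left(-2 - 9 \left(- \frac{i \sqrt{3}}{3}\right)\right) 36 = 84 + \left(-2 + 3 i \sqrt{3}\right) 36 = 84 - \left(72 - 108 i \sqrt{3}\right) = 12 + 108 i \sqrt{3}$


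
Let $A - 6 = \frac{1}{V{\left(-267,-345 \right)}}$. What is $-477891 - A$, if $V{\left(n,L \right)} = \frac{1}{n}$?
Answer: $-477630$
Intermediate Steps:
$A = -261$ ($A = 6 + \frac{1}{\frac{1}{-267}} = 6 + \frac{1}{- \frac{1}{267}} = 6 - 267 = -261$)
$-477891 - A = -477891 - -261 = -477891 + 261 = -477630$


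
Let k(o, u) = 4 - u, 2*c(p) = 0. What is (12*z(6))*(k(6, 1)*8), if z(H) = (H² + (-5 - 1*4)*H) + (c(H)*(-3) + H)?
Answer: -3456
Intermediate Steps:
c(p) = 0 (c(p) = (½)*0 = 0)
z(H) = H² - 8*H (z(H) = (H² + (-5 - 1*4)*H) + (0*(-3) + H) = (H² + (-5 - 4)*H) + (0 + H) = (H² - 9*H) + H = H² - 8*H)
(12*z(6))*(k(6, 1)*8) = (12*(6*(-8 + 6)))*((4 - 1*1)*8) = (12*(6*(-2)))*((4 - 1)*8) = (12*(-12))*(3*8) = -144*24 = -3456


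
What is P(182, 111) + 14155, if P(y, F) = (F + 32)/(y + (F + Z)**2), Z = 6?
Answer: 1373036/97 ≈ 14155.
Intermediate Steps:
P(y, F) = (32 + F)/(y + (6 + F)**2) (P(y, F) = (F + 32)/(y + (F + 6)**2) = (32 + F)/(y + (6 + F)**2))
P(182, 111) + 14155 = (32 + 111)/(182 + (6 + 111)**2) + 14155 = 143/(182 + 117**2) + 14155 = 143/(182 + 13689) + 14155 = 143/13871 + 14155 = (1/13871)*143 + 14155 = 1/97 + 14155 = 1373036/97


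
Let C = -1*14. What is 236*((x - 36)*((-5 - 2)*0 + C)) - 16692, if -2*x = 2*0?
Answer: 102252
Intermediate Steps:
x = 0 (x = -0 = -1/2*0 = 0)
C = -14
236*((x - 36)*((-5 - 2)*0 + C)) - 16692 = 236*((0 - 36)*((-5 - 2)*0 - 14)) - 16692 = 236*(-36*(-7*0 - 14)) - 16692 = 236*(-36*(0 - 14)) - 16692 = 236*(-36*(-14)) - 16692 = 236*504 - 16692 = 118944 - 16692 = 102252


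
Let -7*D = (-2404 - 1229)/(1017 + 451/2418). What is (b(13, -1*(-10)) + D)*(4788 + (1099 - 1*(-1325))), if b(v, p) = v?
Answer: 239648867796/2459557 ≈ 97436.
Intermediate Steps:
D = 1254942/2459557 (D = -(-2404 - 1229)/(7*(1017 + 451/2418)) = -(-519)/(1017 + 451*(1/2418)) = -(-519)/(1017 + 451/2418) = -(-519)/2459557/2418 = -(-519)*2418/2459557 = -⅐*(-8784594/2459557) = 1254942/2459557 ≈ 0.51023)
(b(13, -1*(-10)) + D)*(4788 + (1099 - 1*(-1325))) = (13 + 1254942/2459557)*(4788 + (1099 - 1*(-1325))) = 33229183*(4788 + (1099 + 1325))/2459557 = 33229183*(4788 + 2424)/2459557 = (33229183/2459557)*7212 = 239648867796/2459557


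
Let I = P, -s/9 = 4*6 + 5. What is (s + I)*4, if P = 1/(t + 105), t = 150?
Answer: -266216/255 ≈ -1044.0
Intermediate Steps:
P = 1/255 (P = 1/(150 + 105) = 1/255 ≈ 0.0039216)
s = -261 (s = -9*(4*6 + 5) = -9*(24 + 5) = -9*29 = -261)
I = 1/255 ≈ 0.0039216
(s + I)*4 = (-261 + 1/255)*4 = -66554/255*4 = -266216/255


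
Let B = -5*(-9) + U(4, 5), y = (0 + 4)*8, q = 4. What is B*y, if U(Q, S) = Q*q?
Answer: 1952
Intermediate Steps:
y = 32 (y = 4*8 = 32)
U(Q, S) = 4*Q (U(Q, S) = Q*4 = 4*Q)
B = 61 (B = -5*(-9) + 4*4 = 45 + 16 = 61)
B*y = 61*32 = 1952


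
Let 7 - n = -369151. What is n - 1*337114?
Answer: 32044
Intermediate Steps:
n = 369158 (n = 7 - 1*(-369151) = 7 + 369151 = 369158)
n - 1*337114 = 369158 - 1*337114 = 369158 - 337114 = 32044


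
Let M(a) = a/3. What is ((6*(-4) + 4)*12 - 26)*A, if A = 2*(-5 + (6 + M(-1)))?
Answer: -1064/3 ≈ -354.67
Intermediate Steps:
M(a) = a/3 (M(a) = a*(⅓) = a/3)
A = 4/3 (A = 2*(-5 + (6 + (⅓)*(-1))) = 2*(-5 + (6 - ⅓)) = 2*(-5 + 17/3) = 2*(⅔) = 4/3 ≈ 1.3333)
((6*(-4) + 4)*12 - 26)*A = ((6*(-4) + 4)*12 - 26)*(4/3) = ((-24 + 4)*12 - 26)*(4/3) = (-20*12 - 26)*(4/3) = (-240 - 26)*(4/3) = -266*4/3 = -1064/3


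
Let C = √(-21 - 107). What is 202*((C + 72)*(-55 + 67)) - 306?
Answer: 174222 + 19392*I*√2 ≈ 1.7422e+5 + 27424.0*I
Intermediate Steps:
C = 8*I*√2 (C = √(-128) = 8*I*√2 ≈ 11.314*I)
202*((C + 72)*(-55 + 67)) - 306 = 202*((8*I*√2 + 72)*(-55 + 67)) - 306 = 202*((72 + 8*I*√2)*12) - 306 = 202*(864 + 96*I*√2) - 306 = (174528 + 19392*I*√2) - 306 = 174222 + 19392*I*√2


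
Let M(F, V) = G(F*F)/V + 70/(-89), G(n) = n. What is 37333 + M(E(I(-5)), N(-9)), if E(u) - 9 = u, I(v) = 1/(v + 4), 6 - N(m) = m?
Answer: 49844201/1335 ≈ 37337.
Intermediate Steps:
N(m) = 6 - m
I(v) = 1/(4 + v)
E(u) = 9 + u
M(F, V) = -70/89 + F**2/V (M(F, V) = (F*F)/V + 70/(-89) = F**2/V + 70*(-1/89) = F**2/V - 70/89 = -70/89 + F**2/V)
37333 + M(E(I(-5)), N(-9)) = 37333 + (-70/89 + (9 + 1/(4 - 5))**2/(6 - 1*(-9))) = 37333 + (-70/89 + (9 + 1/(-1))**2/(6 + 9)) = 37333 + (-70/89 + (9 - 1)**2/15) = 37333 + (-70/89 + 8**2*(1/15)) = 37333 + (-70/89 + 64*(1/15)) = 37333 + (-70/89 + 64/15) = 37333 + 4646/1335 = 49844201/1335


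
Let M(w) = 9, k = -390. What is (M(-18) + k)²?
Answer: 145161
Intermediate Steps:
(M(-18) + k)² = (9 - 390)² = (-381)² = 145161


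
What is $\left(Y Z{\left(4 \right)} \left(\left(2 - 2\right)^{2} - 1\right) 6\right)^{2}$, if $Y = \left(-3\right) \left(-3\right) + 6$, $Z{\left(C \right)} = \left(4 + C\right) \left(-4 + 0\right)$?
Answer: $8294400$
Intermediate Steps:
$Z{\left(C \right)} = -16 - 4 C$ ($Z{\left(C \right)} = \left(4 + C\right) \left(-4\right) = -16 - 4 C$)
$Y = 15$ ($Y = 9 + 6 = 15$)
$\left(Y Z{\left(4 \right)} \left(\left(2 - 2\right)^{2} - 1\right) 6\right)^{2} = \left(15 \left(-16 - 16\right) \left(\left(2 - 2\right)^{2} - 1\right) 6\right)^{2} = \left(15 \left(-16 - 16\right) \left(0^{2} - 1\right) 6\right)^{2} = \left(15 \left(- 32 \left(0 - 1\right)\right) 6\right)^{2} = \left(15 \left(\left(-32\right) \left(-1\right)\right) 6\right)^{2} = \left(15 \cdot 32 \cdot 6\right)^{2} = \left(480 \cdot 6\right)^{2} = 2880^{2} = 8294400$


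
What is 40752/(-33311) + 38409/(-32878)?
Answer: -2619286455/1095199058 ≈ -2.3916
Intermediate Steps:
40752/(-33311) + 38409/(-32878) = 40752*(-1/33311) + 38409*(-1/32878) = -40752/33311 - 38409/32878 = -2619286455/1095199058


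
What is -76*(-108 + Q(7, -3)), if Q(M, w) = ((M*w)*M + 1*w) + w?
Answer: 19836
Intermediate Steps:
Q(M, w) = 2*w + w*M² (Q(M, w) = (w*M² + w) + w = (w + w*M²) + w = 2*w + w*M²)
-76*(-108 + Q(7, -3)) = -76*(-108 - 3*(2 + 7²)) = -76*(-108 - 3*(2 + 49)) = -76*(-108 - 3*51) = -76*(-108 - 153) = -76*(-261) = 19836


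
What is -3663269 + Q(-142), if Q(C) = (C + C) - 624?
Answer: -3664177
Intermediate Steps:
Q(C) = -624 + 2*C (Q(C) = 2*C - 624 = -624 + 2*C)
-3663269 + Q(-142) = -3663269 + (-624 + 2*(-142)) = -3663269 + (-624 - 284) = -3663269 - 908 = -3664177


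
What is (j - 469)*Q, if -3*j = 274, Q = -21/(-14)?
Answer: -1681/2 ≈ -840.50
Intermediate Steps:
Q = 3/2 (Q = -21*(-1/14) = 3/2 ≈ 1.5000)
j = -274/3 (j = -⅓*274 = -274/3 ≈ -91.333)
(j - 469)*Q = (-274/3 - 469)*(3/2) = -1681/3*3/2 = -1681/2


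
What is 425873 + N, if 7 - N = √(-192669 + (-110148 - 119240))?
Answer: 425880 - I*√422057 ≈ 4.2588e+5 - 649.66*I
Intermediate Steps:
N = 7 - I*√422057 (N = 7 - √(-192669 + (-110148 - 119240)) = 7 - √(-192669 - 229388) = 7 - √(-422057) = 7 - I*√422057 ≈ 7.0 - 649.66*I)
425873 + N = 425873 + (7 - I*√422057) = 425880 - I*√422057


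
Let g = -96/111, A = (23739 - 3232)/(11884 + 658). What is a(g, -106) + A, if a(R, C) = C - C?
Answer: 20507/12542 ≈ 1.6351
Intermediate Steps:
A = 20507/12542 ≈ 1.6351
g = -32/37 (g = -96*1/111 = -32/37 ≈ -0.86486)
a(R, C) = 0
a(g, -106) + A = 0 + 20507/12542 = 20507/12542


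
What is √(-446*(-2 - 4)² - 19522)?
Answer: I*√35578 ≈ 188.62*I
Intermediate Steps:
√(-446*(-2 - 4)² - 19522) = √(-446*(-6)² - 19522) = √(-446*36 - 19522) = √(-16056 - 19522) = √(-35578) = I*√35578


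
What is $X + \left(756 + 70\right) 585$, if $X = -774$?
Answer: $482436$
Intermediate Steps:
$X + \left(756 + 70\right) 585 = -774 + \left(756 + 70\right) 585 = -774 + 826 \cdot 585 = -774 + 483210 = 482436$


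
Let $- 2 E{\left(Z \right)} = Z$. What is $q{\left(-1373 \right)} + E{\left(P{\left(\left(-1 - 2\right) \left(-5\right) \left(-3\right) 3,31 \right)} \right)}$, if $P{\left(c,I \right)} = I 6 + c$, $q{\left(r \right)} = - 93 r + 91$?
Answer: $\frac{255509}{2} \approx 1.2775 \cdot 10^{5}$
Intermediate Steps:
$q{\left(r \right)} = 91 - 93 r$
$P{\left(c,I \right)} = c + 6 I$ ($P{\left(c,I \right)} = 6 I + c = c + 6 I$)
$E{\left(Z \right)} = - \frac{Z}{2}$
$q{\left(-1373 \right)} + E{\left(P{\left(\left(-1 - 2\right) \left(-5\right) \left(-3\right) 3,31 \right)} \right)} = \left(91 - -127689\right) - \frac{\left(-1 - 2\right) \left(-5\right) \left(-3\right) 3 + 6 \cdot 31}{2} = \left(91 + 127689\right) - \frac{- 3 \cdot 15 \cdot 3 + 186}{2} = 127780 - \frac{\left(-3\right) 45 + 186}{2} = 127780 - \frac{-135 + 186}{2} = 127780 - \frac{51}{2} = \frac{255509}{2}$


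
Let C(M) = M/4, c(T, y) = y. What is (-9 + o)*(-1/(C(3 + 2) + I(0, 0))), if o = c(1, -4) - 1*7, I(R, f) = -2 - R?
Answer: -80/3 ≈ -26.667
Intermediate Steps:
o = -11 (o = -4 - 1*7 = -4 - 7 = -11)
C(M) = M/4 (C(M) = M*(¼) = M/4)
(-9 + o)*(-1/(C(3 + 2) + I(0, 0))) = (-9 - 11)*(-1/((3 + 2)/4 + (-2 - 1*0))) = -(-20)/((¼)*5 + (-2 + 0)) = -(-20)/(5/4 - 2) = -(-20)/(-¾) = -(-20)*(-4)/3 = -20*4/3 = -80/3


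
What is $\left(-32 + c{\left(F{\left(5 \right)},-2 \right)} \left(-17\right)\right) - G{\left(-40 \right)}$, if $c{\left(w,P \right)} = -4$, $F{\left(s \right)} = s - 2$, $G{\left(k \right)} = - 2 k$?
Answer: $-44$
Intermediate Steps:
$F{\left(s \right)} = -2 + s$ ($F{\left(s \right)} = s - 2 = -2 + s$)
$\left(-32 + c{\left(F{\left(5 \right)},-2 \right)} \left(-17\right)\right) - G{\left(-40 \right)} = \left(-32 - -68\right) - \left(-2\right) \left(-40\right) = \left(-32 + 68\right) - 80 = 36 - 80 = -44$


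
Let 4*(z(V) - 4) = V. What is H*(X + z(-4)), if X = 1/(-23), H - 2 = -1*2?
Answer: 0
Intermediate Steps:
z(V) = 4 + V/4
H = 0 (H = 2 - 1*2 = 2 - 2 = 0)
X = -1/23 ≈ -0.043478
H*(X + z(-4)) = 0*(-1/23 + (4 + (¼)*(-4))) = 0*(-1/23 + (4 - 1)) = 0*(-1/23 + 3) = 0*(68/23) = 0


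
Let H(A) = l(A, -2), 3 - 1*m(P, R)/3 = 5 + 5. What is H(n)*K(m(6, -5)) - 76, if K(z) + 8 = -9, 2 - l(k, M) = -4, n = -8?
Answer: -178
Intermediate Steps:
m(P, R) = -21 (m(P, R) = 9 - 3*(5 + 5) = 9 - 3*10 = 9 - 30 = -21)
l(k, M) = 6 (l(k, M) = 2 - 1*(-4) = 2 + 4 = 6)
K(z) = -17 (K(z) = -8 - 9 = -17)
H(A) = 6
H(n)*K(m(6, -5)) - 76 = 6*(-17) - 76 = -102 - 76 = -178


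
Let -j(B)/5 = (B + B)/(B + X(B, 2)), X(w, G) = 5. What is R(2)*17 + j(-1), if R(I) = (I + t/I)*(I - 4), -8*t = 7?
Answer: -405/8 ≈ -50.625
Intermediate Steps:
t = -7/8 (t = -⅛*7 = -7/8 ≈ -0.87500)
R(I) = (-4 + I)*(I - 7/(8*I)) (R(I) = (I - 7/(8*I))*(I - 4) = (I - 7/(8*I))*(-4 + I) = (-4 + I)*(I - 7/(8*I)))
j(B) = -10*B/(5 + B) (j(B) = -5*(B + B)/(B + 5) = -5*2*B/(5 + B) = -10*B/(5 + B))
R(2)*17 + j(-1) = (-7/8 + 2² - 4*2 + (7/2)/2)*17 - 10*(-1)/(5 - 1) = (-7/8 + 4 - 8 + (7/2)*(½))*17 - 10*(-1)/4 = (-7/8 + 4 - 8 + 7/4)*17 - 10*(-1)*¼ = -25/8*17 + 5/2 = -425/8 + 5/2 = -405/8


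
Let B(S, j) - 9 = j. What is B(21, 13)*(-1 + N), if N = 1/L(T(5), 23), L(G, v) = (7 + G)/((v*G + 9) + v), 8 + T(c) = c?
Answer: -451/2 ≈ -225.50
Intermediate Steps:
B(S, j) = 9 + j
T(c) = -8 + c
L(G, v) = (7 + G)/(9 + v + G*v) (L(G, v) = (7 + G)/((G*v + 9) + v) = (7 + G)/((9 + G*v) + v) = (7 + G)/(9 + v + G*v))
N = -37/4 (N = 1/((7 + (-8 + 5))/(9 + 23 + (-8 + 5)*23)) = 1/((7 - 3)/(9 + 23 - 3*23)) = 1/(4/(9 + 23 - 69)) = 1/(4/(-37)) = 1/(-1/37*4) = 1/(-4/37) = -37/4 ≈ -9.2500)
B(21, 13)*(-1 + N) = (9 + 13)*(-1 - 37/4) = 22*(-41/4) = -451/2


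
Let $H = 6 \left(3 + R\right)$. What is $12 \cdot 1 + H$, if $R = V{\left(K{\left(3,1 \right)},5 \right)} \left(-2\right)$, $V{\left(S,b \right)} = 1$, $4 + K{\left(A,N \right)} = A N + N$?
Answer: $18$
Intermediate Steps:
$K{\left(A,N \right)} = -4 + N + A N$ ($K{\left(A,N \right)} = -4 + \left(A N + N\right) = -4 + \left(N + A N\right) = -4 + N + A N$)
$R = -2$ ($R = 1 \left(-2\right) = -2$)
$H = 6$ ($H = 6 \left(3 - 2\right) = 6 \cdot 1 = 6$)
$12 \cdot 1 + H = 12 \cdot 1 + 6 = 12 + 6 = 18$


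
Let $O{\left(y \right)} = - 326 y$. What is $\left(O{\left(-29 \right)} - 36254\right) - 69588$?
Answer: $-96388$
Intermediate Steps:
$\left(O{\left(-29 \right)} - 36254\right) - 69588 = \left(\left(-326\right) \left(-29\right) - 36254\right) - 69588 = \left(9454 - 36254\right) - 69588 = -26800 - 69588 = -96388$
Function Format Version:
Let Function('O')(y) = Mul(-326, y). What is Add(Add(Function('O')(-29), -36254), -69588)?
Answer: -96388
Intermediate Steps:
Add(Add(Function('O')(-29), -36254), -69588) = Add(Add(Mul(-326, -29), -36254), -69588) = Add(Add(9454, -36254), -69588) = Add(-26800, -69588) = -96388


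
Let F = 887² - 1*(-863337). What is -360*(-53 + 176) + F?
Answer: 1605826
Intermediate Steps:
F = 1650106 (F = 786769 + 863337 = 1650106)
-360*(-53 + 176) + F = -360*(-53 + 176) + 1650106 = -360*123 + 1650106 = -44280 + 1650106 = 1605826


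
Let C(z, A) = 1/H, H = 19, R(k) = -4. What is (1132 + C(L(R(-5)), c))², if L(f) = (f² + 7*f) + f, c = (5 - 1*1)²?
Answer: 462637081/361 ≈ 1.2815e+6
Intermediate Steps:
c = 16 (c = (5 - 1)² = 4² = 16)
L(f) = f² + 8*f
C(z, A) = 1/19
(1132 + C(L(R(-5)), c))² = (1132 + 1/19)² = (21509/19)² = 462637081/361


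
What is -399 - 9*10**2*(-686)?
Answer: 617001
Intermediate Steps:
-399 - 9*10**2*(-686) = -399 - 9*100*(-686) = -399 - 900*(-686) = -399 + 617400 = 617001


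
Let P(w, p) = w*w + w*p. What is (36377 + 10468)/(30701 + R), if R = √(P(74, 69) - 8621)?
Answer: 287637669/188509888 - 9369*√1961/188509888 ≈ 1.5236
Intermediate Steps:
P(w, p) = w² + p*w
R = √1961 (R = √(74*(69 + 74) - 8621) = √(74*143 - 8621) = √(10582 - 8621) = √1961 ≈ 44.283)
(36377 + 10468)/(30701 + R) = (36377 + 10468)/(30701 + √1961) = 46845/(30701 + √1961)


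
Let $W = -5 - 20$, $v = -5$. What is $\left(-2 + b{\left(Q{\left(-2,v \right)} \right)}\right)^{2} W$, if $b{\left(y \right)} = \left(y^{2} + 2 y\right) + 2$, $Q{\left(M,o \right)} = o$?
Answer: $-5625$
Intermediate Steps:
$b{\left(y \right)} = 2 + y^{2} + 2 y$
$W = -25$ ($W = -5 - 20 = -25$)
$\left(-2 + b{\left(Q{\left(-2,v \right)} \right)}\right)^{2} W = \left(-2 + \left(2 + \left(-5\right)^{2} + 2 \left(-5\right)\right)\right)^{2} \left(-25\right) = \left(-2 + \left(2 + 25 - 10\right)\right)^{2} \left(-25\right) = \left(-2 + 17\right)^{2} \left(-25\right) = 15^{2} \left(-25\right) = 225 \left(-25\right) = -5625$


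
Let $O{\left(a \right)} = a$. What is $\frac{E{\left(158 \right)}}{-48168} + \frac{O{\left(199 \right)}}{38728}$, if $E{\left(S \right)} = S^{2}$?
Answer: $- \frac{119652545}{233181288} \approx -0.51313$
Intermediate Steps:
$\frac{E{\left(158 \right)}}{-48168} + \frac{O{\left(199 \right)}}{38728} = \frac{158^{2}}{-48168} + \frac{199}{38728} = 24964 \left(- \frac{1}{48168}\right) + 199 \cdot \frac{1}{38728} = - \frac{6241}{12042} + \frac{199}{38728} = - \frac{119652545}{233181288}$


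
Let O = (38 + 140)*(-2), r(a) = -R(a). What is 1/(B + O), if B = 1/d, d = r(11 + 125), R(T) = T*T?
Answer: -18496/6584577 ≈ -0.0028090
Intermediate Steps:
R(T) = T**2
r(a) = -a**2
d = -18496 (d = -(11 + 125)**2 = -1*136**2 = -1*18496 = -18496)
O = -356 (O = 178*(-2) = -356)
B = -1/18496 (B = 1/(-18496) = -1/18496 ≈ -5.4066e-5)
1/(B + O) = 1/(-1/18496 - 356) = 1/(-6584577/18496) = -18496/6584577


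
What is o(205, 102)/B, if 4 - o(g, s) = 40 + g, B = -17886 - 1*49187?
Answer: 241/67073 ≈ 0.0035931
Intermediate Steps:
B = -67073 (B = -17886 - 49187 = -67073)
o(g, s) = -36 - g (o(g, s) = 4 - (40 + g) = 4 + (-40 - g) = -36 - g)
o(205, 102)/B = (-36 - 1*205)/(-67073) = (-36 - 205)*(-1/67073) = -241*(-1/67073) = 241/67073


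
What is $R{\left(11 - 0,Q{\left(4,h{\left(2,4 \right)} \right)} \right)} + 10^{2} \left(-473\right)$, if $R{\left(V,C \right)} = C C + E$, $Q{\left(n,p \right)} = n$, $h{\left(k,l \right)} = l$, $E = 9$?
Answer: $-47275$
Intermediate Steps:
$R{\left(V,C \right)} = 9 + C^{2}$ ($R{\left(V,C \right)} = C C + 9 = C^{2} + 9 = 9 + C^{2}$)
$R{\left(11 - 0,Q{\left(4,h{\left(2,4 \right)} \right)} \right)} + 10^{2} \left(-473\right) = \left(9 + 4^{2}\right) + 10^{2} \left(-473\right) = \left(9 + 16\right) + 100 \left(-473\right) = 25 - 47300 = -47275$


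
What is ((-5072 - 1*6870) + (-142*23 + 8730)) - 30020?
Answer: -36498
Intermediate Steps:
((-5072 - 1*6870) + (-142*23 + 8730)) - 30020 = ((-5072 - 6870) + (-3266 + 8730)) - 30020 = (-11942 + 5464) - 30020 = -6478 - 30020 = -36498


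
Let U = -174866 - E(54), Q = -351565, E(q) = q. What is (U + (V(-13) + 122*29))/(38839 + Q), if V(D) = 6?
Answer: 85688/156363 ≈ 0.54801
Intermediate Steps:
U = -174920 (U = -174866 - 1*54 = -174866 - 54 = -174920)
(U + (V(-13) + 122*29))/(38839 + Q) = (-174920 + (6 + 122*29))/(38839 - 351565) = (-174920 + (6 + 3538))/(-312726) = (-174920 + 3544)*(-1/312726) = -171376*(-1/312726) = 85688/156363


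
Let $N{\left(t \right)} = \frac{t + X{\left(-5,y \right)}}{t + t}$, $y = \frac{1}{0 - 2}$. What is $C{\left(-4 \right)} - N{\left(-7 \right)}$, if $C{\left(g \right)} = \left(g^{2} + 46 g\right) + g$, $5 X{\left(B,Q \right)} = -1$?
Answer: $- \frac{6038}{35} \approx -172.51$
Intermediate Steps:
$y = - \frac{1}{2}$ ($y = \frac{1}{-2} = - \frac{1}{2} \approx -0.5$)
$X{\left(B,Q \right)} = - \frac{1}{5}$ ($X{\left(B,Q \right)} = \frac{1}{5} \left(-1\right) = - \frac{1}{5}$)
$N{\left(t \right)} = \frac{- \frac{1}{5} + t}{2 t}$ ($N{\left(t \right)} = \frac{t - \frac{1}{5}}{t + t} = \frac{- \frac{1}{5} + t}{2 t}$)
$C{\left(g \right)} = g^{2} + 47 g$
$C{\left(-4 \right)} - N{\left(-7 \right)} = - 4 \left(47 - 4\right) - \frac{-1 + 5 \left(-7\right)}{10 \left(-7\right)} = \left(-4\right) 43 - \frac{1}{10} \left(- \frac{1}{7}\right) \left(-1 - 35\right) = -172 - \frac{1}{10} \left(- \frac{1}{7}\right) \left(-36\right) = -172 - \frac{18}{35} = - \frac{6038}{35}$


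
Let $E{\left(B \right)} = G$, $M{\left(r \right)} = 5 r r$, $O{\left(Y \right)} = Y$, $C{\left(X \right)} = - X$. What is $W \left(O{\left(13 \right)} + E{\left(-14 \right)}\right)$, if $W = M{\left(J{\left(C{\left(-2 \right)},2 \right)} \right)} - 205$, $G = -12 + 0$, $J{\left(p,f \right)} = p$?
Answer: $-185$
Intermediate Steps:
$G = -12$
$M{\left(r \right)} = 5 r^{2}$
$E{\left(B \right)} = -12$
$W = -185$ ($W = 5 \left(\left(-1\right) \left(-2\right)\right)^{2} - 205 = 5 \cdot 2^{2} - 205 = 5 \cdot 4 - 205 = 20 - 205 = -185$)
$W \left(O{\left(13 \right)} + E{\left(-14 \right)}\right) = - 185 \left(13 - 12\right) = \left(-185\right) 1 = -185$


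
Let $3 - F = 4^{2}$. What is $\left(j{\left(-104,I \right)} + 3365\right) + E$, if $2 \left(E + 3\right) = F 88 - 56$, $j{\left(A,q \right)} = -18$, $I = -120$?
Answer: $2744$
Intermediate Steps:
$F = -13$ ($F = 3 - 4^{2} = 3 - 16 = -13$)
$E = -603$ ($E = -3 + \frac{\left(-13\right) 88 - 56}{2} = -3 + \frac{-1144 - 56}{2} = -3 + \frac{1}{2} \left(-1200\right) = -3 - 600 = -603$)
$\left(j{\left(-104,I \right)} + 3365\right) + E = \left(-18 + 3365\right) - 603 = 3347 - 603 = 2744$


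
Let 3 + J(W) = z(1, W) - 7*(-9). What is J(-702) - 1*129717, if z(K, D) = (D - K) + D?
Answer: -131062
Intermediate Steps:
z(K, D) = -K + 2*D
J(W) = 59 + 2*W (J(W) = -3 + ((-1*1 + 2*W) - 7*(-9)) = -3 + ((-1 + 2*W) + 63) = -3 + (62 + 2*W) = 59 + 2*W)
J(-702) - 1*129717 = (59 + 2*(-702)) - 1*129717 = (59 - 1404) - 129717 = -1345 - 129717 = -131062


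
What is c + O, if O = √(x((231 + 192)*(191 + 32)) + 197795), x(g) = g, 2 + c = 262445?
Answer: 262443 + 2*√73031 ≈ 2.6298e+5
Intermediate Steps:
c = 262443 (c = -2 + 262445 = 262443)
O = 2*√73031 (O = √((231 + 192)*(191 + 32) + 197795) = √(423*223 + 197795) = √(94329 + 197795) = √292124 = 2*√73031 ≈ 540.49)
c + O = 262443 + 2*√73031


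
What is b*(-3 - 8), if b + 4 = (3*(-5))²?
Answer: -2431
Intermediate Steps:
b = 221 (b = -4 + (3*(-5))² = -4 + (-15)² = -4 + 225 = 221)
b*(-3 - 8) = 221*(-3 - 8) = 221*(-11) = -2431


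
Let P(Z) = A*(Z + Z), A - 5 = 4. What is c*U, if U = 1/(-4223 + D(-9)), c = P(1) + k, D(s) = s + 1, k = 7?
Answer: -25/4231 ≈ -0.0059088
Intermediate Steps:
A = 9 (A = 5 + 4 = 9)
P(Z) = 18*Z (P(Z) = 9*(Z + Z) = 9*(2*Z) = 18*Z)
D(s) = 1 + s
c = 25 (c = 18*1 + 7 = 18 + 7 = 25)
U = -1/4231 (U = 1/(-4223 + (1 - 9)) = 1/(-4223 - 8) = 1/(-4231) = -1/4231 ≈ -0.00023635)
c*U = 25*(-1/4231) = -25/4231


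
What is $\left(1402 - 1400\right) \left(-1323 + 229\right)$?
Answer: $-2188$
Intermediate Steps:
$\left(1402 - 1400\right) \left(-1323 + 229\right) = \left(1402 - 1400\right) \left(-1094\right) = 2 \left(-1094\right) = -2188$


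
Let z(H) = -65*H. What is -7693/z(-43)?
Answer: -7693/2795 ≈ -2.7524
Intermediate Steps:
-7693/z(-43) = -7693/((-65*(-43))) = -7693/2795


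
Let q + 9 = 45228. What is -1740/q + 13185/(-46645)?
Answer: -45158321/140616017 ≈ -0.32115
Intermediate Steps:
q = 45219 (q = -9 + 45228 = 45219)
-1740/q + 13185/(-46645) = -1740/45219 + 13185/(-46645) = -1740*1/45219 + 13185*(-1/46645) = -580/15073 - 2637/9329 = -45158321/140616017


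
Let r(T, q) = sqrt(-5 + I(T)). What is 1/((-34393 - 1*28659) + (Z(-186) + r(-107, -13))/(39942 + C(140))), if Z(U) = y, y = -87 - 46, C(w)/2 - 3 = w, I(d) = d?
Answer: -102036551525492/6433608984133968233 - 160912*I*sqrt(7)/6433608984133968233 ≈ -1.586e-5 - 6.6173e-14*I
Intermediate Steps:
r(T, q) = sqrt(-5 + T)
C(w) = 6 + 2*w
y = -133
Z(U) = -133
1/((-34393 - 1*28659) + (Z(-186) + r(-107, -13))/(39942 + C(140))) = 1/((-34393 - 1*28659) + (-133 + sqrt(-5 - 107))/(39942 + (6 + 2*140))) = 1/((-34393 - 28659) + (-133 + sqrt(-112))/(39942 + (6 + 280))) = 1/(-63052 + (-133 + 4*I*sqrt(7))/(39942 + 286)) = 1/(-63052 + (-133 + 4*I*sqrt(7))/40228) = 1/(-63052 + (-133 + 4*I*sqrt(7))*(1/40228)) = 1/(-63052 + (-133/40228 + I*sqrt(7)/10057)) = 1/(-2536455989/40228 + I*sqrt(7)/10057)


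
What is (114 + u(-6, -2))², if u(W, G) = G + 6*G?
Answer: 10000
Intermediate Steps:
u(W, G) = 7*G
(114 + u(-6, -2))² = (114 + 7*(-2))² = (114 - 14)² = 100² = 10000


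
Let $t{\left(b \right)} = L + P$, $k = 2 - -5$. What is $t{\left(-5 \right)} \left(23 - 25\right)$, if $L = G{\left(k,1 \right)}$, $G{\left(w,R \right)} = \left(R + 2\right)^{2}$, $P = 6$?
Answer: $-30$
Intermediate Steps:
$k = 7$ ($k = 2 + 5 = 7$)
$G{\left(w,R \right)} = \left(2 + R\right)^{2}$
$L = 9$ ($L = \left(2 + 1\right)^{2} = 3^{2} = 9$)
$t{\left(b \right)} = 15$ ($t{\left(b \right)} = 9 + 6 = 15$)
$t{\left(-5 \right)} \left(23 - 25\right) = 15 \left(23 - 25\right) = 15 \left(-2\right) = -30$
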